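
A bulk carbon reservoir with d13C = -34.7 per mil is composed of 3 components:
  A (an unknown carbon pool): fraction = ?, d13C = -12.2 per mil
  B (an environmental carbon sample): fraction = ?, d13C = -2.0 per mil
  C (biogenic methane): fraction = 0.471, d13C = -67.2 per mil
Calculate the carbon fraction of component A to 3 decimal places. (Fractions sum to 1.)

0.195

Let f_A and f_B be the unknown fractions; fractions sum to 1 so f_A + f_B = 0.529.
Mass balance: Σ fᵢ·δᵢ = δ_bulk ⇒ f_A·(-12.2) + f_B·(-2.0) = -34.7 − (-31.651) = -3.049
Substitute f_B = 0.529 − f_A:
f_A·(-12.2 − -2.0) = -3.049 − 0.529×(-2.0) = -1.991
f_A = -1.991 / -10.2 = 0.1952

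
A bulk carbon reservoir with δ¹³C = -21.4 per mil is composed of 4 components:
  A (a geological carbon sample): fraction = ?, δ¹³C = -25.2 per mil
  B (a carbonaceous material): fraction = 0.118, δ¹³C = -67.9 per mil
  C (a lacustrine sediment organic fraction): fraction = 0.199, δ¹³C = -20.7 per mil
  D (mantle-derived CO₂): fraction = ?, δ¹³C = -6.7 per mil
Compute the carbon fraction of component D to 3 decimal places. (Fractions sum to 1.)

Let f_D and f_A be the unknown fractions; fractions sum to 1 so f_D + f_A = 0.683.
Mass balance: Σ fᵢ·δᵢ = δ_bulk ⇒ f_D·(-6.7) + f_A·(-25.2) = -21.4 − (-12.131) = -9.268
Substitute f_A = 0.683 − f_D:
f_D·(-6.7 − -25.2) = -9.268 − 0.683×(-25.2) = 7.943
f_D = 7.943 / 18.5 = 0.4294

0.429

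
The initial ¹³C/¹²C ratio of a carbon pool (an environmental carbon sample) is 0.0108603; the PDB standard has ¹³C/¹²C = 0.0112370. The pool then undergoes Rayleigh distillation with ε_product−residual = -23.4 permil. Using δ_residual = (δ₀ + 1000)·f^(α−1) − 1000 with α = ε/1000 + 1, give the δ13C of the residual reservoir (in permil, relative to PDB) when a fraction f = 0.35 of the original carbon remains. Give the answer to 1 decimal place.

-9.5 permil

δ₀ = (0.0108603/0.0112370 − 1)×1000 = (0.966477 − 1)×1000 = -33.523 permil
α − 1 = ε/1000 = -0.0234
f^(α−1) = 0.35^(-0.0234) = 1.024870
δ_res = (-33.523 + 1000) × 1.024870 − 1000 = 990.513 − 1000 = -9.49 permil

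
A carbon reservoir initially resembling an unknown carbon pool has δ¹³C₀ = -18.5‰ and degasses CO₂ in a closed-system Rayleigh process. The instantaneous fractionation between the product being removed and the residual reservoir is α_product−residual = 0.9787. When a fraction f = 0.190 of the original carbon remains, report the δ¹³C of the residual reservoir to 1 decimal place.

16.8‰

Rayleigh residual: δ_res = (δ₀ + 1000)·f^(α−1) − 1000
α − 1 = -0.02130
f^(α−1) = 0.190^(-0.02130) = 1.036007
δ_res = (-18.5 + 1000) × 1.036007 − 1000 = 1016.841 − 1000 = 16.84‰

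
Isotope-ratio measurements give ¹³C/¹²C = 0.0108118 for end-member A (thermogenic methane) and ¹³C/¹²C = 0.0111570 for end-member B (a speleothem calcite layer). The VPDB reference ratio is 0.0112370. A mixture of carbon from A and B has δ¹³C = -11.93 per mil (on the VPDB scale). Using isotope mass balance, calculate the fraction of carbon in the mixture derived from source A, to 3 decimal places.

0.157

δ_A = (0.0108118/0.0112370 − 1)×1000 = (0.962161 − 1)×1000 = -37.839 per mil
δ_B = (0.0111570/0.0112370 − 1)×1000 = (0.992881 − 1)×1000 = -7.119 per mil
f_A = (δ_mix − δ_B)/(δ_A − δ_B) = (-11.93 − (-7.119))/(-37.839 − (-7.119))
f_A = -4.811 / -30.720 = 0.1566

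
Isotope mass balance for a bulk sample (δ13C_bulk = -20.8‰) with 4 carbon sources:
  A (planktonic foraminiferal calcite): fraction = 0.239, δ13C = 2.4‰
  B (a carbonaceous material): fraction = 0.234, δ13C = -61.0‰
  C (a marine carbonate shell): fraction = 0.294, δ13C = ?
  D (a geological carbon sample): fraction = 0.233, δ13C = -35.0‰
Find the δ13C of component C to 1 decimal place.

Isotope mass balance: δ_bulk = Σ fᵢ·δᵢ.
-20.8 = 0.239×(2.4) + 0.234×(-61.0) + 0.294×δ_C + 0.233×(-35.0)
0.294·δ_C = -20.8 − (-21.855) = 1.055
δ_C = 1.055 / 0.294 = 3.59‰

3.6‰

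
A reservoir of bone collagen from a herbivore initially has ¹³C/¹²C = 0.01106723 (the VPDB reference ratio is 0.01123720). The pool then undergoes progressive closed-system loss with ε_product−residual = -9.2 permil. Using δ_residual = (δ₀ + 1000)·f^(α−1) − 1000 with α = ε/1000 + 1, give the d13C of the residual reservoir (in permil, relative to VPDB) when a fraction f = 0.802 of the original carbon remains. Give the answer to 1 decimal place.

-13.1 permil

δ₀ = (0.01106723/0.01123720 − 1)×1000 = (0.984874 − 1)×1000 = -15.126 permil
α − 1 = ε/1000 = -0.0092
f^(α−1) = 0.802^(-0.0092) = 1.002032
δ_res = (-15.126 + 1000) × 1.002032 − 1000 = 986.876 − 1000 = -13.12 permil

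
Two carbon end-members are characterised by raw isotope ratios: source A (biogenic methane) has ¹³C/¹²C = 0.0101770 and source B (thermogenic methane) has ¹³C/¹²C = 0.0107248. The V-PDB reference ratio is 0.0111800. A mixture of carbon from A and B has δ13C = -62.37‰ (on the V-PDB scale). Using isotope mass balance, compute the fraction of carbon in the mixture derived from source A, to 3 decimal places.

δ_A = (0.0101770/0.0111800 − 1)×1000 = (0.910286 − 1)×1000 = -89.714‰
δ_B = (0.0107248/0.0111800 − 1)×1000 = (0.959284 − 1)×1000 = -40.716‰
f_A = (δ_mix − δ_B)/(δ_A − δ_B) = (-62.37 − (-40.716))/(-89.714 − (-40.716))
f_A = -21.654 / -48.998 = 0.4419

0.442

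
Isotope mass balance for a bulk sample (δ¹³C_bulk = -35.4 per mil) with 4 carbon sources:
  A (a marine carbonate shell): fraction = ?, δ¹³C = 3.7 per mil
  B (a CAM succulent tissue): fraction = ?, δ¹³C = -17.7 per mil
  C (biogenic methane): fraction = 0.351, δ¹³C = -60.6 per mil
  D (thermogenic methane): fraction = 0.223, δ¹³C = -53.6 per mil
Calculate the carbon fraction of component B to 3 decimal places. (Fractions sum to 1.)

0.175

Let f_B and f_A be the unknown fractions; fractions sum to 1 so f_B + f_A = 0.426.
Mass balance: Σ fᵢ·δᵢ = δ_bulk ⇒ f_B·(-17.7) + f_A·(3.7) = -35.4 − (-33.223) = -2.177
Substitute f_A = 0.426 − f_B:
f_B·(-17.7 − 3.7) = -2.177 − 0.426×(3.7) = -3.753
f_B = -3.753 / -21.4 = 0.1754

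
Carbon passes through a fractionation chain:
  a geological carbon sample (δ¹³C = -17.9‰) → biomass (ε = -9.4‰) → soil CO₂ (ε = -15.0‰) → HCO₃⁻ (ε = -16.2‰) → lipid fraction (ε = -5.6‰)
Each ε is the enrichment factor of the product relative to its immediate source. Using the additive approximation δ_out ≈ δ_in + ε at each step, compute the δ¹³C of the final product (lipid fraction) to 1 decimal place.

step 1: δ ≈ -17.9 + (-9.4) = -27.3‰
step 2: δ ≈ -27.3 + (-15.0) = -42.3‰
step 3: δ ≈ -42.3 + (-16.2) = -58.5‰
step 4: δ ≈ -58.5 + (-5.6) = -64.1‰

-64.1‰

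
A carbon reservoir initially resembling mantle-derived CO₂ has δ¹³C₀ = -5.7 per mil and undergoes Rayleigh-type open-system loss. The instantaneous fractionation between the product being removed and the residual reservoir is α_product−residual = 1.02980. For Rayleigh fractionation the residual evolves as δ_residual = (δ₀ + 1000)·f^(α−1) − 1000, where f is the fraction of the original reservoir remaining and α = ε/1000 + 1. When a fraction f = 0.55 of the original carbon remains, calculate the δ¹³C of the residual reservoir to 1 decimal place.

-23.3 per mil

Rayleigh residual: δ_res = (δ₀ + 1000)·f^(α−1) − 1000
α − 1 = 0.02980
f^(α−1) = 0.55^(0.02980) = 0.982342
δ_res = (-5.7 + 1000) × 0.982342 − 1000 = 976.743 − 1000 = -23.26 per mil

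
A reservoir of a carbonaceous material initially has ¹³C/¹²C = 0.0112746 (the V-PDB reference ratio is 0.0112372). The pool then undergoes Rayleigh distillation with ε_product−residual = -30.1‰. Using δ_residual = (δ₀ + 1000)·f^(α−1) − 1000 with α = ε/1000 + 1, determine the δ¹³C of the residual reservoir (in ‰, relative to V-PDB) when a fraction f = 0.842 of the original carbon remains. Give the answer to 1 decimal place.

δ₀ = (0.0112746/0.0112372 − 1)×1000 = (1.003328 − 1)×1000 = 3.328‰
α − 1 = ε/1000 = -0.0301
f^(α−1) = 0.842^(-0.0301) = 1.005190
δ_res = (3.328 + 1000) × 1.005190 − 1000 = 1008.535 − 1000 = 8.54‰

8.5‰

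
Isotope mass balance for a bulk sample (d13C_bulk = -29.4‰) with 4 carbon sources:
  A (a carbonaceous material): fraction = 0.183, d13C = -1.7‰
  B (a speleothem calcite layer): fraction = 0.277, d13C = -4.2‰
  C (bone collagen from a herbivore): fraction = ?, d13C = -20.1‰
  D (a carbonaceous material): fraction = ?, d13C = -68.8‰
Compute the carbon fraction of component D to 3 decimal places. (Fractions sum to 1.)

0.351

Let f_D and f_C be the unknown fractions; fractions sum to 1 so f_D + f_C = 0.540.
Mass balance: Σ fᵢ·δᵢ = δ_bulk ⇒ f_D·(-68.8) + f_C·(-20.1) = -29.4 − (-1.475) = -27.925
Substitute f_C = 0.540 − f_D:
f_D·(-68.8 − -20.1) = -27.925 − 0.540×(-20.1) = -17.072
f_D = -17.072 / -48.7 = 0.3505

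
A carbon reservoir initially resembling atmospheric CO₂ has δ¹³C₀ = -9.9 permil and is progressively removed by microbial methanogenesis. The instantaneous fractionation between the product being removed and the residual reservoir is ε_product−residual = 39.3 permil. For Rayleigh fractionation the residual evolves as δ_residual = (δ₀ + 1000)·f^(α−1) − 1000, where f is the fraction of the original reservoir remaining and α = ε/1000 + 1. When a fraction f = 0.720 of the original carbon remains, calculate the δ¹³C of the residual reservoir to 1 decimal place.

Rayleigh residual: δ_res = (δ₀ + 1000)·f^(α−1) − 1000
α = ε/1000 + 1 = 1.03930, so α − 1 = 0.03930
f^(α−1) = 0.720^(0.03930) = 0.987173
δ_res = (-9.9 + 1000) × 0.987173 − 1000 = 977.400 − 1000 = -22.60 permil

-22.6 permil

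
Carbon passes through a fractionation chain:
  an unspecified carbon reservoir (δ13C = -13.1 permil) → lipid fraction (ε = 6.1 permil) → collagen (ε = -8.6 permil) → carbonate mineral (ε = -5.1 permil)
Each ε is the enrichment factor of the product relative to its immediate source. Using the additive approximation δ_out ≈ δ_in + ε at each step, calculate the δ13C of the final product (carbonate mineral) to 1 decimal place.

-20.7 permil

step 1: δ ≈ -13.1 + (6.1) = -7.0 permil
step 2: δ ≈ -7.0 + (-8.6) = -15.6 permil
step 3: δ ≈ -15.6 + (-5.1) = -20.7 permil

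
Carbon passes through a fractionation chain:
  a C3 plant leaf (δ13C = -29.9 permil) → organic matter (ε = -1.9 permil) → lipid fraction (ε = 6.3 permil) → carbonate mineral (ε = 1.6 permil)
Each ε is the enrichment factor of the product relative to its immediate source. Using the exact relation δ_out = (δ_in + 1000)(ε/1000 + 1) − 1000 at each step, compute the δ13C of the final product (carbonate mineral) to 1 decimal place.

-24.1 permil

step 1: δ = (-29.90 + 1000)·(-1.9/1000 + 1) − 1000 = -31.74 permil
step 2: δ = (-31.74 + 1000)·(6.3/1000 + 1) − 1000 = -25.64 permil
step 3: δ = (-25.64 + 1000)·(1.6/1000 + 1) − 1000 = -24.08 permil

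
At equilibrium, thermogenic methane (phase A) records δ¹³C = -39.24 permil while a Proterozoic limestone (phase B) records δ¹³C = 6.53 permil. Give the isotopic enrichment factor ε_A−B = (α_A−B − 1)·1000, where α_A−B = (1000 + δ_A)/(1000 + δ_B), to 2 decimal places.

α_A−B = (1000 + -39.24) / (1000 + 6.53) = 960.76 / 1006.53 = 0.954527
ε_A−B = (0.954527 − 1) × 1000 = -45.473 permil
(The approximation ε ≈ δ_A − δ_B would give -45.77 permil.)

-45.47 permil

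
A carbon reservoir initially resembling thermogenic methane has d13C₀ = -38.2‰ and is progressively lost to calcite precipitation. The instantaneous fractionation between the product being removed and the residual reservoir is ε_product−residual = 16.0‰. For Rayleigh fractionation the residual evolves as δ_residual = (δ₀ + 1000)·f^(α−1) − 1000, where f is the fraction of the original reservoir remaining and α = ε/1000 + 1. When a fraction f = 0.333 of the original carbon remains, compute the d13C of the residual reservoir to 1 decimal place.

Rayleigh residual: δ_res = (δ₀ + 1000)·f^(α−1) − 1000
α = ε/1000 + 1 = 1.01600, so α − 1 = 0.01600
f^(α−1) = 0.333^(0.01600) = 0.982560
δ_res = (-38.2 + 1000) × 0.982560 − 1000 = 945.026 − 1000 = -54.97‰

-55.0‰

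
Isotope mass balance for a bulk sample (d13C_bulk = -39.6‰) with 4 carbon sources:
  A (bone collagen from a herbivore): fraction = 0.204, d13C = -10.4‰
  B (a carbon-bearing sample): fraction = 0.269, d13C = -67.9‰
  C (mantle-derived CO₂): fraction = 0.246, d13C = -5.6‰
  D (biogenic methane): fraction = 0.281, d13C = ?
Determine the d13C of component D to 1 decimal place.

Isotope mass balance: δ_bulk = Σ fᵢ·δᵢ.
-39.6 = 0.204×(-10.4) + 0.269×(-67.9) + 0.246×(-5.6) + 0.281×δ_D
0.281·δ_D = -39.6 − (-21.764) = -17.836
δ_D = -17.836 / 0.281 = -63.47‰

-63.5‰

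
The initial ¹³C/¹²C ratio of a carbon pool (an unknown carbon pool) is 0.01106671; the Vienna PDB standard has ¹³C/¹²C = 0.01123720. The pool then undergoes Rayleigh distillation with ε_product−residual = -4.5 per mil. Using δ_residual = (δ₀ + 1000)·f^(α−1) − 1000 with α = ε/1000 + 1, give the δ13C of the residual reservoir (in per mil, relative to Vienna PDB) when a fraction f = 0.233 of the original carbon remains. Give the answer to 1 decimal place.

δ₀ = (0.01106671/0.01123720 − 1)×1000 = (0.984828 − 1)×1000 = -15.172 per mil
α − 1 = ε/1000 = -0.0045
f^(α−1) = 0.233^(-0.0045) = 1.006577
δ_res = (-15.172 + 1000) × 1.006577 − 1000 = 991.305 − 1000 = -8.69 per mil

-8.7 per mil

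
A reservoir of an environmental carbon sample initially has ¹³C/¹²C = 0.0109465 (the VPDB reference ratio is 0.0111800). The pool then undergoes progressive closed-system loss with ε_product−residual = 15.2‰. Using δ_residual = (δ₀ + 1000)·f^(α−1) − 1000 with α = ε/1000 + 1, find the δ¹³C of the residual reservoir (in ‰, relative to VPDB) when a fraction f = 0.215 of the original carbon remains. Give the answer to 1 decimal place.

-43.5‰

δ₀ = (0.0109465/0.0111800 − 1)×1000 = (0.979114 − 1)×1000 = -20.886‰
α − 1 = ε/1000 = 0.0152
f^(α−1) = 0.215^(0.0152) = 0.976907
δ_res = (-20.886 + 1000) × 0.976907 − 1000 = 956.503 − 1000 = -43.50‰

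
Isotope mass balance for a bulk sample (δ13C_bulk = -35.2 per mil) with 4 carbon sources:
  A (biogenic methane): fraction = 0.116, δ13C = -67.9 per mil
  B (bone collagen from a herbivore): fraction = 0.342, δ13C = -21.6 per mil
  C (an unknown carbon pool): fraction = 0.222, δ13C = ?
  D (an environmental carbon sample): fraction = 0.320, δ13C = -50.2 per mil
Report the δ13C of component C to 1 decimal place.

Isotope mass balance: δ_bulk = Σ fᵢ·δᵢ.
-35.2 = 0.116×(-67.9) + 0.342×(-21.6) + 0.222×δ_C + 0.320×(-50.2)
0.222·δ_C = -35.2 − (-31.328) = -3.872
δ_C = -3.872 / 0.222 = -17.44 per mil

-17.4 per mil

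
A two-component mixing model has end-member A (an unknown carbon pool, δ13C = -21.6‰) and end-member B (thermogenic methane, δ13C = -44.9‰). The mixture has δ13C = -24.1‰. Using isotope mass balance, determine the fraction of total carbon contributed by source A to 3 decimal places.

δ_mix = f_A·δ_A + (1 − f_A)·δ_B  ⇒  f_A = (δ_mix − δ_B)/(δ_A − δ_B)
f_A = (-24.1 − (-44.9)) / (-21.6 − (-44.9))
f_A = 20.8 / 23.3 = 0.8927

0.893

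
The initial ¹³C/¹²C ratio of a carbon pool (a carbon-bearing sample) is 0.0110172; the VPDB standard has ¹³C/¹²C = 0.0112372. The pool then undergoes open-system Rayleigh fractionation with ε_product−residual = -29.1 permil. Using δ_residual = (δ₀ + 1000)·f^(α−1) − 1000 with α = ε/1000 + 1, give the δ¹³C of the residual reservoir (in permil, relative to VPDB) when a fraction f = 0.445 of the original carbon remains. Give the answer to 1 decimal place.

3.8 permil

δ₀ = (0.0110172/0.0112372 − 1)×1000 = (0.980422 − 1)×1000 = -19.578 permil
α − 1 = ε/1000 = -0.0291
f^(α−1) = 0.445^(-0.0291) = 1.023841
δ_res = (-19.578 + 1000) × 1.023841 − 1000 = 1003.797 − 1000 = 3.80 permil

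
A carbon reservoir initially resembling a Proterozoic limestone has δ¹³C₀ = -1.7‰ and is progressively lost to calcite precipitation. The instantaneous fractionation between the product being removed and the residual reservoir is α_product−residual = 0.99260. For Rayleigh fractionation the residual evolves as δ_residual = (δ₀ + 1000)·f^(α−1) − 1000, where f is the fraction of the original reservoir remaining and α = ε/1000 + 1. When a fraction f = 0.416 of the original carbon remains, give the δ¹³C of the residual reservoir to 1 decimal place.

Rayleigh residual: δ_res = (δ₀ + 1000)·f^(α−1) − 1000
α − 1 = -0.00740
f^(α−1) = 0.416^(-0.00740) = 1.006511
δ_res = (-1.7 + 1000) × 1.006511 − 1000 = 1004.800 − 1000 = 4.80‰

4.8‰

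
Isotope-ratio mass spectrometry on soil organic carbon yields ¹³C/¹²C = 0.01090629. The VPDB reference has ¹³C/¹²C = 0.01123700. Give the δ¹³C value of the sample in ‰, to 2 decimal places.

δ¹³C = (R_sample / R_standard − 1) × 1000
R_sample / R_standard = 0.01090629 / 0.01123700 = 0.970570
δ¹³C = (0.970570 − 1) × 1000 = -29.430‰

-29.43‰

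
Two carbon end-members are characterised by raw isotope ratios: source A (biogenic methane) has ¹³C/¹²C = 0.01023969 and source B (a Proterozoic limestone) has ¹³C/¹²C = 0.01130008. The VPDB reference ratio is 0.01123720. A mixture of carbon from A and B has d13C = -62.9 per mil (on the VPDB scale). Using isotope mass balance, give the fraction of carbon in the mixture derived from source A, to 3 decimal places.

0.726

δ_A = (0.01023969/0.01123720 − 1)×1000 = (0.911231 − 1)×1000 = -88.769 per mil
δ_B = (0.01130008/0.01123720 − 1)×1000 = (1.005596 − 1)×1000 = 5.596 per mil
f_A = (δ_mix − δ_B)/(δ_A − δ_B) = (-62.9 − (5.596))/(-88.769 − (5.596))
f_A = -68.496 / -94.364 = 0.7259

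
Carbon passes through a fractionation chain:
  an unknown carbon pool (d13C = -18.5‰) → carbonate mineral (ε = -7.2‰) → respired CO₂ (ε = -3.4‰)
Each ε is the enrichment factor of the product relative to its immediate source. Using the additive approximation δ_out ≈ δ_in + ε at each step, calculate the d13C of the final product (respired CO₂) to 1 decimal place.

-29.1‰

step 1: δ ≈ -18.5 + (-7.2) = -25.7‰
step 2: δ ≈ -25.7 + (-3.4) = -29.1‰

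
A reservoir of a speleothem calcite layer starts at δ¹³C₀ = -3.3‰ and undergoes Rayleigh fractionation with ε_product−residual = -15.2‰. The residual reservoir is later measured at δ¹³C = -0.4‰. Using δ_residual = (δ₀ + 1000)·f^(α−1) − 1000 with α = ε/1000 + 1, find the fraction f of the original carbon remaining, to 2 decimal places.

0.83

α − 1 = ε/1000 = -0.0152
(δ_res + 1000)/(δ₀ + 1000) = (-0.4 + 1000)/(-3.3 + 1000) = 999.6/996.7 = 1.002910
f = 1.002910^(1/-0.0152) = exp(ln(1.002910)/-0.0152) = exp(0.00291/-0.0152)
f = exp(-0.1911) = 0.8260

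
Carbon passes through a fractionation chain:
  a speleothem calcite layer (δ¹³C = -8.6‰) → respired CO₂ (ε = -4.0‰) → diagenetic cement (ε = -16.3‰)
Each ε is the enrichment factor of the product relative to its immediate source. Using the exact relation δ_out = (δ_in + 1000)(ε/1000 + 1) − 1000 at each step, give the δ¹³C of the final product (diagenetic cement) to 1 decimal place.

-28.7‰

step 1: δ = (-8.60 + 1000)·(-4.0/1000 + 1) − 1000 = -12.57‰
step 2: δ = (-12.57 + 1000)·(-16.3/1000 + 1) − 1000 = -28.66‰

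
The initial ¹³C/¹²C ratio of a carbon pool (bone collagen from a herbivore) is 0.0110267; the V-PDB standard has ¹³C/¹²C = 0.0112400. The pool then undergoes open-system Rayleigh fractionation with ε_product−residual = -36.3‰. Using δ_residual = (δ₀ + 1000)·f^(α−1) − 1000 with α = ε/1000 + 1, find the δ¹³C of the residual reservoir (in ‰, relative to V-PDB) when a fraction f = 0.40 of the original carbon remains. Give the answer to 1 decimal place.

δ₀ = (0.0110267/0.0112400 − 1)×1000 = (0.981023 − 1)×1000 = -18.977‰
α − 1 = ε/1000 = -0.0363
f^(α−1) = 0.40^(-0.0363) = 1.033821
δ_res = (-18.977 + 1000) × 1.033821 − 1000 = 1014.202 − 1000 = 14.20‰

14.2‰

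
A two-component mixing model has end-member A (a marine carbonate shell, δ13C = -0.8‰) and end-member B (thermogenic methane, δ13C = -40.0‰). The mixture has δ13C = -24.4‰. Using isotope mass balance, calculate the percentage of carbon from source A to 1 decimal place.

δ_mix = f_A·δ_A + (1 − f_A)·δ_B  ⇒  f_A = (δ_mix − δ_B)/(δ_A − δ_B)
f_A = (-24.4 − (-40.0)) / (-0.8 − (-40.0))
f_A = 15.6 / 39.2 = 0.3980

39.8%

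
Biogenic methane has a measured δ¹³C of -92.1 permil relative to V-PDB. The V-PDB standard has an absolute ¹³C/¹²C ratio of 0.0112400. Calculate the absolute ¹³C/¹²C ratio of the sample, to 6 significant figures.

0.0102048

R_sample = R_standard × (δ¹³C/1000 + 1)
R_sample = 0.0112400 × (-92.1/1000 + 1) = 0.0112400 × 0.907900
R_sample = 0.0102048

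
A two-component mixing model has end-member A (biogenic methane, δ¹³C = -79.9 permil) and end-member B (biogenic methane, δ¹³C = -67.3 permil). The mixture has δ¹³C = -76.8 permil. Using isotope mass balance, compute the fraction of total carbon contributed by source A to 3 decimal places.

0.754

δ_mix = f_A·δ_A + (1 − f_A)·δ_B  ⇒  f_A = (δ_mix − δ_B)/(δ_A − δ_B)
f_A = (-76.8 − (-67.3)) / (-79.9 − (-67.3))
f_A = -9.5 / -12.6 = 0.7540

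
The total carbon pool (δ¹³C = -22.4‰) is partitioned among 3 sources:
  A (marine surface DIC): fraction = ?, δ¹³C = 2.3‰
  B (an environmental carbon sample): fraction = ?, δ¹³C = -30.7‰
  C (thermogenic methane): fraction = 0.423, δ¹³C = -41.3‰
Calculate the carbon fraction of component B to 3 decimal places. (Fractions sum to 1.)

0.190

Let f_B and f_A be the unknown fractions; fractions sum to 1 so f_B + f_A = 0.577.
Mass balance: Σ fᵢ·δᵢ = δ_bulk ⇒ f_B·(-30.7) + f_A·(2.3) = -22.4 − (-17.470) = -4.930
Substitute f_A = 0.577 − f_B:
f_B·(-30.7 − 2.3) = -4.930 − 0.577×(2.3) = -6.257
f_B = -6.257 / -33.0 = 0.1896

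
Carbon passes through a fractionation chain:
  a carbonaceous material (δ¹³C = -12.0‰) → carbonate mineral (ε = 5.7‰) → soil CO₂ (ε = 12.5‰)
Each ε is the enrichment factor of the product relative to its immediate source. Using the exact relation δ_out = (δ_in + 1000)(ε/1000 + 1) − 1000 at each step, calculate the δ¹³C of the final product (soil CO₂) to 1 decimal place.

step 1: δ = (-12.00 + 1000)·(5.7/1000 + 1) − 1000 = -6.37‰
step 2: δ = (-6.37 + 1000)·(12.5/1000 + 1) − 1000 = 6.05‰

6.1‰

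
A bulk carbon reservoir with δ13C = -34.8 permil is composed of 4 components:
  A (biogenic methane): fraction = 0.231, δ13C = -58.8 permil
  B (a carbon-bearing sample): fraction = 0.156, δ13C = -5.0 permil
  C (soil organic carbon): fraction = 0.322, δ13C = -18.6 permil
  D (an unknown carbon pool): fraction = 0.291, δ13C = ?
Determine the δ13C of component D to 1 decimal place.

-49.6 permil

Isotope mass balance: δ_bulk = Σ fᵢ·δᵢ.
-34.8 = 0.231×(-58.8) + 0.156×(-5.0) + 0.322×(-18.6) + 0.291×δ_D
0.291·δ_D = -34.8 − (-20.352) = -14.448
δ_D = -14.448 / 0.291 = -49.65 permil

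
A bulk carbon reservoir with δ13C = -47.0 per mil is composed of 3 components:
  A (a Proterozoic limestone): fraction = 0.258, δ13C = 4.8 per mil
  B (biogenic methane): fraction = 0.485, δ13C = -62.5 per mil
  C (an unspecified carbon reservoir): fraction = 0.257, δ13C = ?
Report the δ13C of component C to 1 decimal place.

Isotope mass balance: δ_bulk = Σ fᵢ·δᵢ.
-47.0 = 0.258×(4.8) + 0.485×(-62.5) + 0.257×δ_C
0.257·δ_C = -47.0 − (-29.074) = -17.926
δ_C = -17.926 / 0.257 = -69.75 per mil

-69.8 per mil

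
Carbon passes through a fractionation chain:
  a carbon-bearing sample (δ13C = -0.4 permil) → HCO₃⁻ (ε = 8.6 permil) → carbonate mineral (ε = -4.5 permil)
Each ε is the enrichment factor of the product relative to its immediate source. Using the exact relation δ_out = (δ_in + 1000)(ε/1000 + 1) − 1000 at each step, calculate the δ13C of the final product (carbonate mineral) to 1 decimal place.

3.7 permil

step 1: δ = (-0.40 + 1000)·(8.6/1000 + 1) − 1000 = 8.20 permil
step 2: δ = (8.20 + 1000)·(-4.5/1000 + 1) − 1000 = 3.66 permil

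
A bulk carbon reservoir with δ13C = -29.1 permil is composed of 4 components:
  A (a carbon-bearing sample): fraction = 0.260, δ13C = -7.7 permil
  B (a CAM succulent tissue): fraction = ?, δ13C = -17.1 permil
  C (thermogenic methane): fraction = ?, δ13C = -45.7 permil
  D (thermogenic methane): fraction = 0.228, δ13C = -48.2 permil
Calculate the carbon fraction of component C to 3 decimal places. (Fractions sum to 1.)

0.257

Let f_C and f_B be the unknown fractions; fractions sum to 1 so f_C + f_B = 0.512.
Mass balance: Σ fᵢ·δᵢ = δ_bulk ⇒ f_C·(-45.7) + f_B·(-17.1) = -29.1 − (-12.992) = -16.108
Substitute f_B = 0.512 − f_C:
f_C·(-45.7 − -17.1) = -16.108 − 0.512×(-17.1) = -7.353
f_C = -7.353 / -28.6 = 0.2571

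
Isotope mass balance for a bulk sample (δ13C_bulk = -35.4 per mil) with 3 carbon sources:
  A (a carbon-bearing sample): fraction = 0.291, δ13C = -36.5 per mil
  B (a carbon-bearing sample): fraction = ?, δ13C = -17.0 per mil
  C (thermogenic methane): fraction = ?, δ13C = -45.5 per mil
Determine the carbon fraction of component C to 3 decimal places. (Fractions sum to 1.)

0.447

Let f_C and f_B be the unknown fractions; fractions sum to 1 so f_C + f_B = 0.709.
Mass balance: Σ fᵢ·δᵢ = δ_bulk ⇒ f_C·(-45.5) + f_B·(-17.0) = -35.4 − (-10.621) = -24.779
Substitute f_B = 0.709 − f_C:
f_C·(-45.5 − -17.0) = -24.779 − 0.709×(-17.0) = -12.726
f_C = -12.726 / -28.5 = 0.4465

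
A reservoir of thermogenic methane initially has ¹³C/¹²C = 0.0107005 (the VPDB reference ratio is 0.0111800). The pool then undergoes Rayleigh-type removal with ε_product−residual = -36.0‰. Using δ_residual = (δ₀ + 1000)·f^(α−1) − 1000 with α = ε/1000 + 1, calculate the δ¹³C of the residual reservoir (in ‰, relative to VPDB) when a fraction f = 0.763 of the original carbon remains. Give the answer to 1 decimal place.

δ₀ = (0.0107005/0.0111800 − 1)×1000 = (0.957111 − 1)×1000 = -42.889‰
α − 1 = ε/1000 = -0.0360
f^(α−1) = 0.763^(-0.0360) = 1.009785
δ_res = (-42.889 + 1000) × 1.009785 − 1000 = 966.477 − 1000 = -33.52‰

-33.5‰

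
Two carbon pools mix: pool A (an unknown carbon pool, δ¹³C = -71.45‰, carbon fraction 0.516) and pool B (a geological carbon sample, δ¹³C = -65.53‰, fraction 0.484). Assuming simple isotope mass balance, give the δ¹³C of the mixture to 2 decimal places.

-68.58‰

δ_mix = f_A·δ_A + f_B·δ_B
δ_mix = 0.516 × (-71.45) + 0.484 × (-65.53)
δ_mix = -36.868 + -31.717 = -68.585‰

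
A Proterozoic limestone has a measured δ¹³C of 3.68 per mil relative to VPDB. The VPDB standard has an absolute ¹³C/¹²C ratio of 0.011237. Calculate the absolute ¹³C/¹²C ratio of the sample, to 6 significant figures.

0.0112784

R_sample = R_standard × (δ¹³C/1000 + 1)
R_sample = 0.011237 × (3.68/1000 + 1) = 0.011237 × 1.003680
R_sample = 0.0112784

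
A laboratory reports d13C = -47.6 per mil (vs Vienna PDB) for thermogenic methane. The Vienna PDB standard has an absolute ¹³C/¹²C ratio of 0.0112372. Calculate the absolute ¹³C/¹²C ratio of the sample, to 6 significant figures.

0.0107023

R_sample = R_standard × (d13C/1000 + 1)
R_sample = 0.0112372 × (-47.6/1000 + 1) = 0.0112372 × 0.952400
R_sample = 0.0107023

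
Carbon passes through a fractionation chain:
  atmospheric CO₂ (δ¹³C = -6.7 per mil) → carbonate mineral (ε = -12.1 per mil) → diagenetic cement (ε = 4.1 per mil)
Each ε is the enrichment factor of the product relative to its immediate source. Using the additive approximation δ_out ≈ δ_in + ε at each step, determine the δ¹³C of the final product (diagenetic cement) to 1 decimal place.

-14.7 per mil

step 1: δ ≈ -6.7 + (-12.1) = -18.8 per mil
step 2: δ ≈ -18.8 + (4.1) = -14.7 per mil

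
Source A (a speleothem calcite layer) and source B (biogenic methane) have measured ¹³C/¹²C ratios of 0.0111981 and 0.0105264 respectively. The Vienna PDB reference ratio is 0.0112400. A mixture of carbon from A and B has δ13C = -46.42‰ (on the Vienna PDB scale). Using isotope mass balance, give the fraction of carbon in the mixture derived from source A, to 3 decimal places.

δ_A = (0.0111981/0.0112400 − 1)×1000 = (0.996272 − 1)×1000 = -3.728‰
δ_B = (0.0105264/0.0112400 − 1)×1000 = (0.936512 − 1)×1000 = -63.488‰
f_A = (δ_mix − δ_B)/(δ_A − δ_B) = (-46.42 − (-63.488))/(-3.728 − (-63.488))
f_A = 17.068 / 59.760 = 0.2856

0.286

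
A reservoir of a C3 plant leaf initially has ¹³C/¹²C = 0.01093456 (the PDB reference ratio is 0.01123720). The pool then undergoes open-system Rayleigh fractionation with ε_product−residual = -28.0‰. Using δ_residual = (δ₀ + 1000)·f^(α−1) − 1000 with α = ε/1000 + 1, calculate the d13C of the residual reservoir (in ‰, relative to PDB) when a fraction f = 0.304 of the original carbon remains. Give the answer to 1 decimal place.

δ₀ = (0.01093456/0.01123720 − 1)×1000 = (0.973068 − 1)×1000 = -26.932‰
α − 1 = ε/1000 = -0.0280
f^(α−1) = 0.304^(-0.0280) = 1.033902
δ_res = (-26.932 + 1000) × 1.033902 − 1000 = 1006.057 − 1000 = 6.06‰

6.1‰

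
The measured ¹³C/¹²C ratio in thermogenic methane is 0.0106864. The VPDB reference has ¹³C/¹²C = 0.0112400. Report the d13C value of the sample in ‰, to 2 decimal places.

-49.25‰

d13C = (R_sample / R_standard − 1) × 1000
R_sample / R_standard = 0.0106864 / 0.0112400 = 0.950747
d13C = (0.950747 − 1) × 1000 = -49.253‰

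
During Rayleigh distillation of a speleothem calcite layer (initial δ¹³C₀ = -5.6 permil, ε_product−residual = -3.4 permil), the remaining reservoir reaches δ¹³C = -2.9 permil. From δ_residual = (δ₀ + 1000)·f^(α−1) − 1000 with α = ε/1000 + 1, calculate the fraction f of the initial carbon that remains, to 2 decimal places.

0.45

α − 1 = ε/1000 = -0.0034
(δ_res + 1000)/(δ₀ + 1000) = (-2.9 + 1000)/(-5.6 + 1000) = 997.1/994.4 = 1.002715
f = 1.002715^(1/-0.0034) = exp(ln(1.002715)/-0.0034) = exp(0.00271/-0.0034)
f = exp(-0.7975) = 0.4505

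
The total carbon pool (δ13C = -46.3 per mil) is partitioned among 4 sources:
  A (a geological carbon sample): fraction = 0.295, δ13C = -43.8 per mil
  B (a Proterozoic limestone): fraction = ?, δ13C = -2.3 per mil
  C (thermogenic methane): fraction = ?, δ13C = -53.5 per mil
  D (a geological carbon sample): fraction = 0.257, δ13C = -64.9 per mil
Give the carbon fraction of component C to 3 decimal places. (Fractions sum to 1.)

Let f_C and f_B be the unknown fractions; fractions sum to 1 so f_C + f_B = 0.448.
Mass balance: Σ fᵢ·δᵢ = δ_bulk ⇒ f_C·(-53.5) + f_B·(-2.3) = -46.3 − (-29.600) = -16.700
Substitute f_B = 0.448 − f_C:
f_C·(-53.5 − -2.3) = -16.700 − 0.448×(-2.3) = -15.669
f_C = -15.669 / -51.2 = 0.3060

0.306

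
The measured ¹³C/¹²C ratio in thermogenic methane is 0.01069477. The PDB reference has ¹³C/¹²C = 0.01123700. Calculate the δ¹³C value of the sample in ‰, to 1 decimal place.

-48.3‰

δ¹³C = (R_sample / R_standard − 1) × 1000
R_sample / R_standard = 0.01069477 / 0.01123700 = 0.951746
δ¹³C = (0.951746 − 1) × 1000 = -48.25‰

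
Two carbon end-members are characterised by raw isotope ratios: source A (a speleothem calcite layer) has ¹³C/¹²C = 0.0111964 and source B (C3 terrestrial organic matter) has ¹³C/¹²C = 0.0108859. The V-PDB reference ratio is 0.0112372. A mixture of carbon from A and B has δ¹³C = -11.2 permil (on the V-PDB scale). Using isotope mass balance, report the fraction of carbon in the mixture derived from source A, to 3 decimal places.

δ_A = (0.0111964/0.0112372 − 1)×1000 = (0.996369 − 1)×1000 = -3.631 permil
δ_B = (0.0108859/0.0112372 − 1)×1000 = (0.968738 − 1)×1000 = -31.262 permil
f_A = (δ_mix − δ_B)/(δ_A − δ_B) = (-11.2 − (-31.262))/(-3.631 − (-31.262))
f_A = 20.062 / 27.631 = 0.7261

0.726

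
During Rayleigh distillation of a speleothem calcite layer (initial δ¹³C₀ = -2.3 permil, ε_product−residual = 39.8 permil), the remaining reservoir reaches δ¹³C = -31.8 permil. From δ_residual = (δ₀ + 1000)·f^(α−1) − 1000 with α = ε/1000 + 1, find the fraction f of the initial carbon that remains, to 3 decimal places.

α − 1 = ε/1000 = 0.0398
(δ_res + 1000)/(δ₀ + 1000) = (-31.8 + 1000)/(-2.3 + 1000) = 968.2/997.7 = 0.970432
f = 0.970432^(1/0.0398) = exp(ln(0.970432)/0.0398) = exp(-0.03001/0.0398)
f = exp(-0.7541) = 0.4704

0.470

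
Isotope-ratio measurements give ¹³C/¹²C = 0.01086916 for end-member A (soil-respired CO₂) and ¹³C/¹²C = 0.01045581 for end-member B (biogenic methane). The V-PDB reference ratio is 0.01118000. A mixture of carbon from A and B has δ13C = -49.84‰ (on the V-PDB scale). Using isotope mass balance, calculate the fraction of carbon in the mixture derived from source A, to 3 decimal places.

0.404

δ_A = (0.01086916/0.01118000 − 1)×1000 = (0.972197 − 1)×1000 = -27.803‰
δ_B = (0.01045581/0.01118000 − 1)×1000 = (0.935225 − 1)×1000 = -64.775‰
f_A = (δ_mix − δ_B)/(δ_A − δ_B) = (-49.84 − (-64.775))/(-27.803 − (-64.775))
f_A = 14.935 / 36.972 = 0.4040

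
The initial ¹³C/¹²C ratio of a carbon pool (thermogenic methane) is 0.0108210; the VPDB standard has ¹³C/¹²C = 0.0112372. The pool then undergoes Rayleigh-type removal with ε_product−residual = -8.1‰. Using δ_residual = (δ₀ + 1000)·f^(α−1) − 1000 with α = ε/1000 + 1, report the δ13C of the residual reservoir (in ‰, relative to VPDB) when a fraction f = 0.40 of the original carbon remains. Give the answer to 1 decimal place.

δ₀ = (0.0108210/0.0112372 − 1)×1000 = (0.962962 − 1)×1000 = -37.038‰
α − 1 = ε/1000 = -0.0081
f^(α−1) = 0.40^(-0.0081) = 1.007450
δ_res = (-37.038 + 1000) × 1.007450 − 1000 = 970.136 − 1000 = -29.86‰

-29.9‰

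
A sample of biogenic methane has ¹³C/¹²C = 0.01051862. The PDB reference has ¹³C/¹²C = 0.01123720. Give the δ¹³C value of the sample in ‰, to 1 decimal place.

-63.9‰

δ¹³C = (R_sample / R_standard − 1) × 1000
R_sample / R_standard = 0.01051862 / 0.01123720 = 0.936053
δ¹³C = (0.936053 − 1) × 1000 = -63.95‰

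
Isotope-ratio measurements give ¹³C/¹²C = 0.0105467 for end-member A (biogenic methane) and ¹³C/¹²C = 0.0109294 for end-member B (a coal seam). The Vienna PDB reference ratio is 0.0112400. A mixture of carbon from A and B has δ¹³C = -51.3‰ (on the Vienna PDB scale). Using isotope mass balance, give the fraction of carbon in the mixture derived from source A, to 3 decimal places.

0.695

δ_A = (0.0105467/0.0112400 − 1)×1000 = (0.938319 − 1)×1000 = -61.681‰
δ_B = (0.0109294/0.0112400 − 1)×1000 = (0.972367 − 1)×1000 = -27.633‰
f_A = (δ_mix − δ_B)/(δ_A − δ_B) = (-51.3 − (-27.633))/(-61.681 − (-27.633))
f_A = -23.667 / -34.048 = 0.6951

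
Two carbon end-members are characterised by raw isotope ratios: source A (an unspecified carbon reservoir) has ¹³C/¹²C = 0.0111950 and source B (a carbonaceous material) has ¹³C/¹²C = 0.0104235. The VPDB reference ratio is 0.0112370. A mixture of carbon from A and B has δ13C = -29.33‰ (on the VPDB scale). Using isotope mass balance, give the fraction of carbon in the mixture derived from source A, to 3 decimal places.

δ_A = (0.0111950/0.0112370 − 1)×1000 = (0.996262 − 1)×1000 = -3.738‰
δ_B = (0.0104235/0.0112370 − 1)×1000 = (0.927605 − 1)×1000 = -72.395‰
f_A = (δ_mix − δ_B)/(δ_A − δ_B) = (-29.33 − (-72.395))/(-3.738 − (-72.395))
f_A = 43.065 / 68.657 = 0.6272

0.627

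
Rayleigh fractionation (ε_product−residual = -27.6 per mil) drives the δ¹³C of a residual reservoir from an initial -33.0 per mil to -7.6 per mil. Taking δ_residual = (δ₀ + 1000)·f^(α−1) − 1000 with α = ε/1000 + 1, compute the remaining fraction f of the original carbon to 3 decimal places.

α − 1 = ε/1000 = -0.0276
(δ_res + 1000)/(δ₀ + 1000) = (-7.6 + 1000)/(-33.0 + 1000) = 992.4/967.0 = 1.026267
f = 1.026267^(1/-0.0276) = exp(ln(1.026267)/-0.0276) = exp(0.02593/-0.0276)
f = exp(-0.9394) = 0.3909

0.391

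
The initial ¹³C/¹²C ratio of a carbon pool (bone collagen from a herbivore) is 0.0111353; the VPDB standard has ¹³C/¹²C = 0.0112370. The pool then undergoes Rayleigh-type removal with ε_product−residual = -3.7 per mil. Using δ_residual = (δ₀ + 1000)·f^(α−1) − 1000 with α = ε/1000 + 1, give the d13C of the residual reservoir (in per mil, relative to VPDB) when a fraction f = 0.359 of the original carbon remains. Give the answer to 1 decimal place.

-5.3 per mil

δ₀ = (0.0111353/0.0112370 − 1)×1000 = (0.990950 − 1)×1000 = -9.050 per mil
α − 1 = ε/1000 = -0.0037
f^(α−1) = 0.359^(-0.0037) = 1.003798
δ_res = (-9.050 + 1000) × 1.003798 − 1000 = 994.713 − 1000 = -5.29 per mil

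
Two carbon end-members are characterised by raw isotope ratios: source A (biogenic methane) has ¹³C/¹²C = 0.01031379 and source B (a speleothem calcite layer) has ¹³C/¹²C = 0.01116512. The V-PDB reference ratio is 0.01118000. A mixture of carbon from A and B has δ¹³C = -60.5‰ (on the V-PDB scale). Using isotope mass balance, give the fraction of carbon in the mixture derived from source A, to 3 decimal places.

0.777

δ_A = (0.01031379/0.01118000 − 1)×1000 = (0.922521 − 1)×1000 = -77.479‰
δ_B = (0.01116512/0.01118000 − 1)×1000 = (0.998669 − 1)×1000 = -1.331‰
f_A = (δ_mix − δ_B)/(δ_A − δ_B) = (-60.5 − (-1.331))/(-77.479 − (-1.331))
f_A = -59.169 / -76.148 = 0.7770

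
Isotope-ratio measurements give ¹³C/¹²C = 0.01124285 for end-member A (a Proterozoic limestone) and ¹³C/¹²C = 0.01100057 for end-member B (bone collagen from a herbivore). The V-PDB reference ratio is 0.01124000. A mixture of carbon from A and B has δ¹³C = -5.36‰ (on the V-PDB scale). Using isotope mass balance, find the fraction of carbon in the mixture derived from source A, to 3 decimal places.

0.740

δ_A = (0.01124285/0.01124000 − 1)×1000 = (1.000254 − 1)×1000 = 0.254‰
δ_B = (0.01100057/0.01124000 − 1)×1000 = (0.978698 − 1)×1000 = -21.302‰
f_A = (δ_mix − δ_B)/(δ_A − δ_B) = (-5.36 − (-21.302))/(0.254 − (-21.302))
f_A = 15.942 / 21.555 = 0.7396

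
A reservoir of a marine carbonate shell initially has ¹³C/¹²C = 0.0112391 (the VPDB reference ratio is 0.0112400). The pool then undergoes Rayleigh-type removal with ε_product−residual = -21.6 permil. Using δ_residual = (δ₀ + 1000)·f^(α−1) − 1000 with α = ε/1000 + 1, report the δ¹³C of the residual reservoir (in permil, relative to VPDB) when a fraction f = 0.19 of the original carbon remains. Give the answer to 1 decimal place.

36.4 permil

δ₀ = (0.0112391/0.0112400 − 1)×1000 = (0.999920 − 1)×1000 = -0.080 permil
α − 1 = ε/1000 = -0.0216
f^(α−1) = 0.19^(-0.0216) = 1.036523
δ_res = (-0.080 + 1000) × 1.036523 − 1000 = 1036.440 − 1000 = 36.44 permil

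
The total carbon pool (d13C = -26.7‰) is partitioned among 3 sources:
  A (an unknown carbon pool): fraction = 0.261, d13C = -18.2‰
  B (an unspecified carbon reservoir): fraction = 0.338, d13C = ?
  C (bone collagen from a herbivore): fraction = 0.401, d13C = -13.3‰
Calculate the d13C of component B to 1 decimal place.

Isotope mass balance: δ_bulk = Σ fᵢ·δᵢ.
-26.7 = 0.261×(-18.2) + 0.338×δ_B + 0.401×(-13.3)
0.338·δ_B = -26.7 − (-10.084) = -16.616
δ_B = -16.616 / 0.338 = -49.16‰

-49.2‰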